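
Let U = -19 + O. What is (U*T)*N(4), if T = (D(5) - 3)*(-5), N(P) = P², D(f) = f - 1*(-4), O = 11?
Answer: 3840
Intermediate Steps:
U = -8 (U = -19 + 11 = -8)
D(f) = 4 + f (D(f) = f + 4 = 4 + f)
T = -30 (T = ((4 + 5) - 3)*(-5) = (9 - 3)*(-5) = 6*(-5) = -30)
(U*T)*N(4) = -8*(-30)*4² = 240*16 = 3840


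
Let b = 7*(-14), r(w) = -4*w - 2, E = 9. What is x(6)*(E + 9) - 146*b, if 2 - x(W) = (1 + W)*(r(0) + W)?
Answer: 13840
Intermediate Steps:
r(w) = -2 - 4*w
b = -98
x(W) = 2 - (1 + W)*(-2 + W) (x(W) = 2 - (1 + W)*((-2 - 4*0) + W) = 2 - (1 + W)*((-2 + 0) + W) = 2 - (1 + W)*(-2 + W))
x(6)*(E + 9) - 146*b = (4 + 6 - 1*6²)*(9 + 9) - 146*(-98) = (4 + 6 - 1*36)*18 + 14308 = (4 + 6 - 36)*18 + 14308 = -26*18 + 14308 = -468 + 14308 = 13840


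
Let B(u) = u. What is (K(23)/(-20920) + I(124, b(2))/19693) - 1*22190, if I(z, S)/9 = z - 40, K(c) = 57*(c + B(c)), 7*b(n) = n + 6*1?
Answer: -4570908937963/205988780 ≈ -22190.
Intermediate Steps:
b(n) = 6/7 + n/7 (b(n) = (n + 6*1)/7 = (n + 6)/7 = (6 + n)/7 = 6/7 + n/7)
K(c) = 114*c (K(c) = 57*(c + c) = 57*(2*c) = 114*c)
I(z, S) = -360 + 9*z (I(z, S) = 9*(z - 40) = 9*(-40 + z) = -360 + 9*z)
(K(23)/(-20920) + I(124, b(2))/19693) - 1*22190 = ((114*23)/(-20920) + (-360 + 9*124)/19693) - 1*22190 = (2622*(-1/20920) + (-360 + 1116)*(1/19693)) - 22190 = (-1311/10460 + 756*(1/19693)) - 22190 = (-1311/10460 + 756/19693) - 22190 = -17909763/205988780 - 22190 = -4570908937963/205988780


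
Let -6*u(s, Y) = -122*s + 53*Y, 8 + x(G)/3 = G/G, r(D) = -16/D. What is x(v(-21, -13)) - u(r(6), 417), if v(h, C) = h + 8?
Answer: 66901/18 ≈ 3716.7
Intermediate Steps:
v(h, C) = 8 + h
x(G) = -21 (x(G) = -24 + 3*(G/G) = -24 + 3*1 = -24 + 3 = -21)
u(s, Y) = -53*Y/6 + 61*s/3 (u(s, Y) = -(-122*s + 53*Y)/6 = -53*Y/6 + 61*s/3)
x(v(-21, -13)) - u(r(6), 417) = -21 - (-53/6*417 + 61*(-16/6)/3) = -21 - (-7367/2 + 61*(-16*1/6)/3) = -21 - (-7367/2 + (61/3)*(-8/3)) = -21 - (-7367/2 - 488/9) = -21 - 1*(-67279/18) = -21 + 67279/18 = 66901/18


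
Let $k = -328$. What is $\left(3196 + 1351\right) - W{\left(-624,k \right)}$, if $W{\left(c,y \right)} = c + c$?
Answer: $5795$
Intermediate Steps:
$W{\left(c,y \right)} = 2 c$
$\left(3196 + 1351\right) - W{\left(-624,k \right)} = \left(3196 + 1351\right) - 2 \left(-624\right) = 4547 - -1248 = 4547 + 1248 = 5795$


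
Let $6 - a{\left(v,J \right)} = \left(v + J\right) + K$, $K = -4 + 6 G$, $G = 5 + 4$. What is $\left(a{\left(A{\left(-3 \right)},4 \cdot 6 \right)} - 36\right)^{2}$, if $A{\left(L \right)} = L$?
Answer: $10201$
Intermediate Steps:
$G = 9$
$K = 50$ ($K = -4 + 6 \cdot 9 = -4 + 54 = 50$)
$a{\left(v,J \right)} = -44 - J - v$ ($a{\left(v,J \right)} = 6 - \left(\left(v + J\right) + 50\right) = 6 - \left(\left(J + v\right) + 50\right) = 6 - \left(50 + J + v\right) = -44 - J - v$)
$\left(a{\left(A{\left(-3 \right)},4 \cdot 6 \right)} - 36\right)^{2} = \left(\left(-44 - 4 \cdot 6 - -3\right) - 36\right)^{2} = \left(\left(-44 - 24 + 3\right) - 36\right)^{2} = \left(-65 - 36\right)^{2} = \left(-101\right)^{2} = 10201$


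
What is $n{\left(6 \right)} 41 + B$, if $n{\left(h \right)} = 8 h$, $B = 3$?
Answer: $1971$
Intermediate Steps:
$n{\left(6 \right)} 41 + B = 8 \cdot 6 \cdot 41 + 3 = 48 \cdot 41 + 3 = 1968 + 3 = 1971$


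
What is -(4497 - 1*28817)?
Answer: 24320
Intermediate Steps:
-(4497 - 1*28817) = -(4497 - 28817) = -1*(-24320) = 24320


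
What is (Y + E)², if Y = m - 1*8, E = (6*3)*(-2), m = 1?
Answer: 1849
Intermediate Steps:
E = -36 (E = 18*(-2) = -36)
Y = -7 (Y = 1 - 1*8 = 1 - 8 = -7)
(Y + E)² = (-7 - 36)² = (-43)² = 1849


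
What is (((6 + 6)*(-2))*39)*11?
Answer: -10296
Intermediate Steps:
(((6 + 6)*(-2))*39)*11 = ((12*(-2))*39)*11 = -24*39*11 = -936*11 = -10296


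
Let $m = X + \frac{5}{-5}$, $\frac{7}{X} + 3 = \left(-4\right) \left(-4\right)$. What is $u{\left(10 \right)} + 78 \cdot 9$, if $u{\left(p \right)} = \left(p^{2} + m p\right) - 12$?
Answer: $\frac{10210}{13} \approx 785.38$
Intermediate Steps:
$X = \frac{7}{13}$ ($X = \frac{7}{-3 - -16} = \frac{7}{-3 + 16} = \frac{7}{13} \approx 0.53846$)
$m = - \frac{6}{13}$ ($m = \frac{7}{13} + \frac{5}{-5} = \frac{7}{13} + 5 \left(- \frac{1}{5}\right) = \frac{7}{13} - 1 = - \frac{6}{13} \approx -0.46154$)
$u{\left(p \right)} = -12 + p^{2} - \frac{6 p}{13}$ ($u{\left(p \right)} = \left(p^{2} - \frac{6 p}{13}\right) - 12 = -12 + p^{2} - \frac{6 p}{13}$)
$u{\left(10 \right)} + 78 \cdot 9 = \left(-12 + 10^{2} - \frac{60}{13}\right) + 78 \cdot 9 = \left(-12 + 100 - \frac{60}{13}\right) + 702 = \frac{1084}{13} + 702 = \frac{10210}{13}$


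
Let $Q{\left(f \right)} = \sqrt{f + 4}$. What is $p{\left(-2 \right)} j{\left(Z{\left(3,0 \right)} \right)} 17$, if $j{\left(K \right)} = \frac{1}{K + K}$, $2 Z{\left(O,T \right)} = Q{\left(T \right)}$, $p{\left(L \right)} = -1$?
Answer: $- \frac{17}{2} \approx -8.5$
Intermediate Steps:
$Q{\left(f \right)} = \sqrt{4 + f}$
$Z{\left(O,T \right)} = \frac{\sqrt{4 + T}}{2}$
$j{\left(K \right)} = \frac{1}{2 K}$
$p{\left(-2 \right)} j{\left(Z{\left(3,0 \right)} \right)} 17 = - \frac{1}{2 \frac{\sqrt{4 + 0}}{2}} \cdot 17 = - \frac{1}{2 \frac{\sqrt{4}}{2}} \cdot 17 = - \frac{1}{2 \cdot \frac{1}{2} \cdot 2} \cdot 17 = - \frac{1}{2 \cdot 1} \cdot 17 = - \frac{1}{2} \cdot 17 = \left(-1\right) \frac{1}{2} \cdot 17 = \left(- \frac{1}{2}\right) 17 = - \frac{17}{2}$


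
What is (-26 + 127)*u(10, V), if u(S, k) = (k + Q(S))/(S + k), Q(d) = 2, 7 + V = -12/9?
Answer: -1919/5 ≈ -383.80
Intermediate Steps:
V = -25/3 (V = -7 - 12/9 = -7 - 12*⅑ = -7 - 4/3 = -25/3 ≈ -8.3333)
u(S, k) = (2 + k)/(S + k) (u(S, k) = (k + 2)/(S + k) = (2 + k)/(S + k))
(-26 + 127)*u(10, V) = (-26 + 127)*((2 - 25/3)/(10 - 25/3)) = 101*(-19/3/(5/3)) = 101*((⅗)*(-19/3)) = 101*(-19/5) = -1919/5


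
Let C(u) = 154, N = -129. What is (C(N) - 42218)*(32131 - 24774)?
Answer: -309464848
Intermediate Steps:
(C(N) - 42218)*(32131 - 24774) = (154 - 42218)*(32131 - 24774) = -42064*7357 = -309464848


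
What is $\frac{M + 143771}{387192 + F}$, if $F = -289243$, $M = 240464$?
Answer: $\frac{384235}{97949} \approx 3.9228$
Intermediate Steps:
$\frac{M + 143771}{387192 + F} = \frac{240464 + 143771}{387192 - 289243} = \frac{384235}{97949}$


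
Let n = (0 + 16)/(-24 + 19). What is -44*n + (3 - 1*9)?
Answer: 674/5 ≈ 134.80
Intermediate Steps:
n = -16/5 (n = 16/(-5) = 16*(-⅕) = -16/5 ≈ -3.2000)
-44*n + (3 - 1*9) = -44*(-16/5) + (3 - 1*9) = 704/5 + (3 - 9) = 704/5 - 6 = 674/5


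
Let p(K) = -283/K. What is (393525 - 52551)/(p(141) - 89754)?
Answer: -48077334/12655597 ≈ -3.7989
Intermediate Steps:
(393525 - 52551)/(p(141) - 89754) = (393525 - 52551)/(-283/141 - 89754) = 340974/(-283*1/141 - 89754) = 340974/(-283/141 - 89754) = 340974/(-12655597/141) = 340974*(-141/12655597) = -48077334/12655597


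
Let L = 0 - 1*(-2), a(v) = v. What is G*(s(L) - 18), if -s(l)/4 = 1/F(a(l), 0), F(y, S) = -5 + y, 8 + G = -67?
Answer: 1250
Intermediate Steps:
G = -75 (G = -8 - 67 = -75)
L = 2 (L = 0 + 2 = 2)
s(l) = -4/(-5 + l)
G*(s(L) - 18) = -75*(-4/(-5 + 2) - 18) = -75*(-4/(-3) - 18) = -75*(-4*(-⅓) - 18) = -75*(4/3 - 18) = -75*(-50/3) = 1250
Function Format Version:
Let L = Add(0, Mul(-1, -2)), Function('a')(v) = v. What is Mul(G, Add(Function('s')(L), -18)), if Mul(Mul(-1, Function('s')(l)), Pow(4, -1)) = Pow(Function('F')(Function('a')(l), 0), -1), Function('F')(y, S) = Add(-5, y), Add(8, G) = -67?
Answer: 1250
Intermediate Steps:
G = -75 (G = Add(-8, -67) = -75)
L = 2 (L = Add(0, 2) = 2)
Function('s')(l) = Mul(-4, Pow(Add(-5, l), -1))
Mul(G, Add(Function('s')(L), -18)) = Mul(-75, Add(Mul(-4, Pow(Add(-5, 2), -1)), -18)) = Mul(-75, Add(Mul(-4, Pow(-3, -1)), -18)) = Mul(-75, Add(Mul(-4, Rational(-1, 3)), -18)) = Mul(-75, Add(Rational(4, 3), -18)) = Mul(-75, Rational(-50, 3)) = 1250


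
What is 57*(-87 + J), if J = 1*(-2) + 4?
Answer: -4845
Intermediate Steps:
J = 2 (J = -2 + 4 = 2)
57*(-87 + J) = 57*(-87 + 2) = 57*(-85) = -4845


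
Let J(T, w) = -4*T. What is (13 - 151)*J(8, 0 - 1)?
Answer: 4416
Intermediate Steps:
(13 - 151)*J(8, 0 - 1) = (13 - 151)*(-4*8) = -138*(-32) = 4416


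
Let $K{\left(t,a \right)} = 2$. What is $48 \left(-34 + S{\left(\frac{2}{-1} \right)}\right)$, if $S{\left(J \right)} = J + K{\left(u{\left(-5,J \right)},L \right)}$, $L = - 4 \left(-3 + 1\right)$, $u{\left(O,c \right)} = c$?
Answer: $-1632$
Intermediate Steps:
$L = 8$ ($L = \left(-4\right) \left(-2\right) = 8$)
$S{\left(J \right)} = 2 + J$ ($S{\left(J \right)} = J + 2 = 2 + J$)
$48 \left(-34 + S{\left(\frac{2}{-1} \right)}\right) = 48 \left(-34 + \left(2 + \frac{2}{-1}\right)\right) = 48 \left(-34 + \left(2 + 2 \left(-1\right)\right)\right) = 48 \left(-34 + \left(2 - 2\right)\right) = 48 \left(-34 + 0\right) = 48 \left(-34\right) = -1632$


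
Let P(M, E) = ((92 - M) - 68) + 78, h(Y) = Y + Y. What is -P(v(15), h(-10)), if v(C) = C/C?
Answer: -101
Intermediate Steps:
h(Y) = 2*Y
v(C) = 1
P(M, E) = 102 - M (P(M, E) = (24 - M) + 78 = 102 - M)
-P(v(15), h(-10)) = -(102 - 1*1) = -(102 - 1) = -1*101 = -101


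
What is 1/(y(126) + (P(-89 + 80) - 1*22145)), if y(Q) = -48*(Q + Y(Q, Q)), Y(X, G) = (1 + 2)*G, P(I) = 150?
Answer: -1/46187 ≈ -2.1651e-5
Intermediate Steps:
Y(X, G) = 3*G
y(Q) = -192*Q (y(Q) = -48*(Q + 3*Q) = -192*Q)
1/(y(126) + (P(-89 + 80) - 1*22145)) = 1/(-192*126 + (150 - 1*22145)) = 1/(-24192 + (150 - 22145)) = 1/(-24192 - 21995) = 1/(-46187) = -1/46187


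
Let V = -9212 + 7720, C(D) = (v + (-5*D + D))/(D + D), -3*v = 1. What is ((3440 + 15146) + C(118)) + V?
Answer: 12101135/708 ≈ 17092.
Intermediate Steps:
v = -1/3 (v = -1/3*1 = -1/3 ≈ -0.33333)
C(D) = (-1/3 - 4*D)/(2*D) (C(D) = (-1/3 + (-5*D + D))/(D + D) = (-1/3 - 4*D)/((2*D)) = (-1/3 - 4*D)*(1/(2*D)) = (-1/3 - 4*D)/(2*D))
V = -1492
((3440 + 15146) + C(118)) + V = ((3440 + 15146) + (-2 - 1/6/118)) - 1492 = (18586 + (-2 - 1/6*1/118)) - 1492 = (18586 + (-2 - 1/708)) - 1492 = (18586 - 1417/708) - 1492 = 13157471/708 - 1492 = 12101135/708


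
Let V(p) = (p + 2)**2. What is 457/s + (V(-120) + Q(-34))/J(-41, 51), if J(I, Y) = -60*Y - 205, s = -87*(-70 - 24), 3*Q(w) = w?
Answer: -37428561/8900390 ≈ -4.2053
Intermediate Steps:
V(p) = (2 + p)**2
Q(w) = w/3
s = 8178 (s = -87*(-94) = 8178)
J(I, Y) = -205 - 60*Y
457/s + (V(-120) + Q(-34))/J(-41, 51) = 457/8178 + ((2 - 120)**2 + (1/3)*(-34))/(-205 - 60*51) = 457*(1/8178) + ((-118)**2 - 34/3)/(-205 - 3060) = 457/8178 + (13924 - 34/3)/(-3265) = 457/8178 + (41738/3)*(-1/3265) = 457/8178 - 41738/9795 = -37428561/8900390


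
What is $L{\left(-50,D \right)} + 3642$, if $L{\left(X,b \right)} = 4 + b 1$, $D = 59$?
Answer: $3705$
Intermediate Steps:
$L{\left(X,b \right)} = 4 + b$
$L{\left(-50,D \right)} + 3642 = \left(4 + 59\right) + 3642 = 63 + 3642 = 3705$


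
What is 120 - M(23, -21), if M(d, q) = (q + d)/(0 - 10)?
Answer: 601/5 ≈ 120.20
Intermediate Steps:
M(d, q) = -d/10 - q/10 (M(d, q) = (d + q)/(-10) = (d + q)*(-⅒) = -d/10 - q/10)
120 - M(23, -21) = 120 - (-⅒*23 - ⅒*(-21)) = 120 - (-23/10 + 21/10) = 120 - 1*(-⅕) = 120 + ⅕ = 601/5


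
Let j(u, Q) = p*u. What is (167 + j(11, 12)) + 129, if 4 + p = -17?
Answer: 65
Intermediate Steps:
p = -21 (p = -4 - 17 = -21)
j(u, Q) = -21*u
(167 + j(11, 12)) + 129 = (167 - 21*11) + 129 = (167 - 231) + 129 = -64 + 129 = 65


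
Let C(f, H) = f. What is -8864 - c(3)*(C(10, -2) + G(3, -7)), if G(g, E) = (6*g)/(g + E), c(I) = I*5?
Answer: -17893/2 ≈ -8946.5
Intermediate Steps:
c(I) = 5*I
G(g, E) = 6*g/(E + g) (G(g, E) = (6*g)/(E + g) = 6*g/(E + g))
-8864 - c(3)*(C(10, -2) + G(3, -7)) = -8864 - 5*3*(10 + 6*3/(-7 + 3)) = -8864 - 15*(10 + 6*3/(-4)) = -8864 - 15*(10 + 6*3*(-¼)) = -8864 - 15*(10 - 9/2) = -8864 - 15*11/2 = -8864 - 1*165/2 = -8864 - 165/2 = -17893/2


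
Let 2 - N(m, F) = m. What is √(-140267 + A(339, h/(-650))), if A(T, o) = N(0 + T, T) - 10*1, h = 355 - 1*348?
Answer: I*√140614 ≈ 374.99*I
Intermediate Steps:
h = 7 (h = 355 - 348 = 7)
N(m, F) = 2 - m
A(T, o) = -8 - T (A(T, o) = (2 - (0 + T)) - 10*1 = (2 - T) - 10 = -8 - T)
√(-140267 + A(339, h/(-650))) = √(-140267 + (-8 - 1*339)) = √(-140267 + (-8 - 339)) = √(-140267 - 347) = √(-140614) = I*√140614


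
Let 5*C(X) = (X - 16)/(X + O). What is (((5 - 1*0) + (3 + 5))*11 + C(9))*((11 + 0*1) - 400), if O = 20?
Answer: -8063192/145 ≈ -55608.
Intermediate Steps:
C(X) = (-16 + X)/(5*(20 + X)) (C(X) = ((X - 16)/(X + 20))/5 = ((-16 + X)/(20 + X))/5 = (-16 + X)/(5*(20 + X)))
(((5 - 1*0) + (3 + 5))*11 + C(9))*((11 + 0*1) - 400) = (((5 - 1*0) + (3 + 5))*11 + (-16 + 9)/(5*(20 + 9)))*((11 + 0*1) - 400) = (((5 + 0) + 8)*11 + (1/5)*(-7)/29)*((11 + 0) - 400) = ((5 + 8)*11 + (1/5)*(1/29)*(-7))*(11 - 400) = (13*11 - 7/145)*(-389) = (143 - 7/145)*(-389) = (20728/145)*(-389) = -8063192/145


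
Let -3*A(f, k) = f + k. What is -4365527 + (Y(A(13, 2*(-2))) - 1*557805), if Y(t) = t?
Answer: -4923335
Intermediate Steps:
A(f, k) = -f/3 - k/3 (A(f, k) = -(f + k)/3 = -f/3 - k/3)
-4365527 + (Y(A(13, 2*(-2))) - 1*557805) = -4365527 + ((-⅓*13 - 2*(-2)/3) - 1*557805) = -4365527 + ((-13/3 - ⅓*(-4)) - 557805) = -4365527 + ((-13/3 + 4/3) - 557805) = -4365527 + (-3 - 557805) = -4365527 - 557808 = -4923335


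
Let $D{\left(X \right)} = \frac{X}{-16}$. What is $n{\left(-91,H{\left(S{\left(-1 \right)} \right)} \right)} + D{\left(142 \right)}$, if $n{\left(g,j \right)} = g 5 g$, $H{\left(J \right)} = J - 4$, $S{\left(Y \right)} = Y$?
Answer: $\frac{331169}{8} \approx 41396.0$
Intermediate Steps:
$H{\left(J \right)} = -4 + J$
$D{\left(X \right)} = - \frac{X}{16}$ ($D{\left(X \right)} = X \left(- \frac{1}{16}\right) = - \frac{X}{16}$)
$n{\left(g,j \right)} = 5 g^{2}$ ($n{\left(g,j \right)} = 5 g g = 5 g^{2}$)
$n{\left(-91,H{\left(S{\left(-1 \right)} \right)} \right)} + D{\left(142 \right)} = 5 \left(-91\right)^{2} - \frac{71}{8} = 5 \cdot 8281 - \frac{71}{8} = 41405 - \frac{71}{8} = \frac{331169}{8}$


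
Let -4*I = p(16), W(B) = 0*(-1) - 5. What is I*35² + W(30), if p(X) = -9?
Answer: 11005/4 ≈ 2751.3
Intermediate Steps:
W(B) = -5 (W(B) = 0 - 5 = -5)
I = 9/4 (I = -¼*(-9) = 9/4 ≈ 2.2500)
I*35² + W(30) = (9/4)*35² - 5 = (9/4)*1225 - 5 = 11025/4 - 5 = 11005/4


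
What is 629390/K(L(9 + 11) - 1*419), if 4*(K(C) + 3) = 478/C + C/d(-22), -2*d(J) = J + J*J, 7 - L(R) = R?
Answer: -41872057920/186883 ≈ -2.2406e+5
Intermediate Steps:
L(R) = 7 - R
d(J) = -J/2 - J²/2 (d(J) = -(J + J*J)/2 = -(J + J²)/2 = -J/2 - J²/2)
K(C) = -3 - C/924 + 239/(2*C) (K(C) = -3 + (478/C + C/((-½*(-22)*(1 - 22))))/4 = -3 + (478/C + C/((-½*(-22)*(-21))))/4 = -3 + (478/C + C/(-231))/4 = -3 + (478/C + C*(-1/231))/4 = -3 + (478/C - C/231)/4 = -3 + (-C/924 + 239/(2*C)) = -3 - C/924 + 239/(2*C))
629390/K(L(9 + 11) - 1*419) = 629390/(((110418 - ((7 - (9 + 11)) - 1*419)*(2772 + ((7 - (9 + 11)) - 1*419)))/(924*((7 - (9 + 11)) - 1*419)))) = 629390/(((110418 - ((7 - 1*20) - 419)*(2772 + ((7 - 1*20) - 419)))/(924*((7 - 1*20) - 419)))) = 629390/(((110418 - ((7 - 20) - 419)*(2772 + ((7 - 20) - 419)))/(924*((7 - 20) - 419)))) = 629390/(((110418 - (-13 - 419)*(2772 + (-13 - 419)))/(924*(-13 - 419)))) = 629390/(((1/924)*(110418 - 1*(-432)*(2772 - 432))/(-432))) = 629390/(((1/924)*(-1/432)*(110418 - 1*(-432)*2340))) = 629390/(((1/924)*(-1/432)*(110418 + 1010880))) = 629390/(((1/924)*(-1/432)*1121298)) = 629390/(-186883/66528) = 629390*(-66528/186883) = -41872057920/186883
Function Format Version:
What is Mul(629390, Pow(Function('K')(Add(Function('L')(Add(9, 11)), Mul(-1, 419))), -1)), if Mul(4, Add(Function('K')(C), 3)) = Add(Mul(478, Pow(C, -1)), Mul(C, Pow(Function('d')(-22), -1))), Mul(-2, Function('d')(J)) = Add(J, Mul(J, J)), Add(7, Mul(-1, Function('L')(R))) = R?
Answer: Rational(-41872057920, 186883) ≈ -2.2406e+5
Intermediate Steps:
Function('L')(R) = Add(7, Mul(-1, R))
Function('d')(J) = Add(Mul(Rational(-1, 2), J), Mul(Rational(-1, 2), Pow(J, 2))) (Function('d')(J) = Mul(Rational(-1, 2), Add(J, Mul(J, J))) = Mul(Rational(-1, 2), Add(J, Pow(J, 2))) = Add(Mul(Rational(-1, 2), J), Mul(Rational(-1, 2), Pow(J, 2))))
Function('K')(C) = Add(-3, Mul(Rational(-1, 924), C), Mul(Rational(239, 2), Pow(C, -1))) (Function('K')(C) = Add(-3, Mul(Rational(1, 4), Add(Mul(478, Pow(C, -1)), Mul(C, Pow(Mul(Rational(-1, 2), -22, Add(1, -22)), -1))))) = Add(-3, Mul(Rational(1, 4), Add(Mul(478, Pow(C, -1)), Mul(C, Pow(Mul(Rational(-1, 2), -22, -21), -1))))) = Add(-3, Mul(Rational(1, 4), Add(Mul(478, Pow(C, -1)), Mul(C, Pow(-231, -1))))) = Add(-3, Mul(Rational(1, 4), Add(Mul(478, Pow(C, -1)), Mul(C, Rational(-1, 231))))) = Add(-3, Mul(Rational(1, 4), Add(Mul(478, Pow(C, -1)), Mul(Rational(-1, 231), C)))) = Add(-3, Add(Mul(Rational(-1, 924), C), Mul(Rational(239, 2), Pow(C, -1)))) = Add(-3, Mul(Rational(-1, 924), C), Mul(Rational(239, 2), Pow(C, -1))))
Mul(629390, Pow(Function('K')(Add(Function('L')(Add(9, 11)), Mul(-1, 419))), -1)) = Mul(629390, Pow(Mul(Rational(1, 924), Pow(Add(Add(7, Mul(-1, Add(9, 11))), Mul(-1, 419)), -1), Add(110418, Mul(-1, Add(Add(7, Mul(-1, Add(9, 11))), Mul(-1, 419)), Add(2772, Add(Add(7, Mul(-1, Add(9, 11))), Mul(-1, 419)))))), -1)) = Mul(629390, Pow(Mul(Rational(1, 924), Pow(Add(Add(7, Mul(-1, 20)), -419), -1), Add(110418, Mul(-1, Add(Add(7, Mul(-1, 20)), -419), Add(2772, Add(Add(7, Mul(-1, 20)), -419))))), -1)) = Mul(629390, Pow(Mul(Rational(1, 924), Pow(Add(Add(7, -20), -419), -1), Add(110418, Mul(-1, Add(Add(7, -20), -419), Add(2772, Add(Add(7, -20), -419))))), -1)) = Mul(629390, Pow(Mul(Rational(1, 924), Pow(Add(-13, -419), -1), Add(110418, Mul(-1, Add(-13, -419), Add(2772, Add(-13, -419))))), -1)) = Mul(629390, Pow(Mul(Rational(1, 924), Pow(-432, -1), Add(110418, Mul(-1, -432, Add(2772, -432)))), -1)) = Mul(629390, Pow(Mul(Rational(1, 924), Rational(-1, 432), Add(110418, Mul(-1, -432, 2340))), -1)) = Mul(629390, Pow(Mul(Rational(1, 924), Rational(-1, 432), Add(110418, 1010880)), -1)) = Mul(629390, Pow(Mul(Rational(1, 924), Rational(-1, 432), 1121298), -1)) = Mul(629390, Pow(Rational(-186883, 66528), -1)) = Mul(629390, Rational(-66528, 186883)) = Rational(-41872057920, 186883)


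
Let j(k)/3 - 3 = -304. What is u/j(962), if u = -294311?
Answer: 294311/903 ≈ 325.93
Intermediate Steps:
j(k) = -903 (j(k) = 9 + 3*(-304) = 9 - 912 = -903)
u/j(962) = -294311/(-903) = -294311*(-1/903) = 294311/903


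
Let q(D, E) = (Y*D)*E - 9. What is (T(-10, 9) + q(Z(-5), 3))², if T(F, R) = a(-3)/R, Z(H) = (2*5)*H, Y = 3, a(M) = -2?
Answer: 17081689/81 ≈ 2.1089e+5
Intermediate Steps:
Z(H) = 10*H
q(D, E) = -9 + 3*D*E (q(D, E) = (3*D)*E - 9 = 3*D*E - 9 = -9 + 3*D*E)
T(F, R) = -2/R
(T(-10, 9) + q(Z(-5), 3))² = (-2/9 + (-9 + 3*(10*(-5))*3))² = (-2*⅑ + (-9 + 3*(-50)*3))² = (-2/9 + (-9 - 450))² = (-2/9 - 459)² = (-4133/9)² = 17081689/81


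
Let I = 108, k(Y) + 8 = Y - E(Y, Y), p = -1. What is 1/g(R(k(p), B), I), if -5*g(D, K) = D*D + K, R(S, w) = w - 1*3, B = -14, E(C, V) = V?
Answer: -5/397 ≈ -0.012594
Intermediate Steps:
k(Y) = -8 (k(Y) = -8 + (Y - Y) = -8 + 0 = -8)
R(S, w) = -3 + w (R(S, w) = w - 3 = -3 + w)
g(D, K) = -K/5 - D**2/5 (g(D, K) = -(D*D + K)/5 = -(D**2 + K)/5 = -(K + D**2)/5 = -K/5 - D**2/5)
1/g(R(k(p), B), I) = 1/(-1/5*108 - (-3 - 14)**2/5) = 1/(-108/5 - 1/5*(-17)**2) = 1/(-108/5 - 1/5*289) = 1/(-108/5 - 289/5) = 1/(-397/5) = -5/397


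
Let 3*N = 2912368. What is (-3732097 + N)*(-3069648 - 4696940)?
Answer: 64337816964724/3 ≈ 2.1446e+13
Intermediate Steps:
N = 2912368/3 (N = (⅓)*2912368 = 2912368/3 ≈ 9.7079e+5)
(-3732097 + N)*(-3069648 - 4696940) = (-3732097 + 2912368/3)*(-3069648 - 4696940) = -8283923/3*(-7766588) = 64337816964724/3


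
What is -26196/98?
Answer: -13098/49 ≈ -267.31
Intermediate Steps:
-26196/98 = -177*74/49 = -13098/49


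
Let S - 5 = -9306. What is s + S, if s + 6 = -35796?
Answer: -45103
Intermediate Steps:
S = -9301 (S = 5 - 9306 = -9301)
s = -35802 (s = -6 - 35796 = -35802)
s + S = -35802 - 9301 = -45103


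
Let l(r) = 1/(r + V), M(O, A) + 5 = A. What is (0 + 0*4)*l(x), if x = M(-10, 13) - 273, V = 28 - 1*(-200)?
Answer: 0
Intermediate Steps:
M(O, A) = -5 + A
V = 228 (V = 28 + 200 = 228)
x = -265 (x = (-5 + 13) - 273 = 8 - 273 = -265)
l(r) = 1/(228 + r) (l(r) = 1/(r + 228) = 1/(228 + r))
(0 + 0*4)*l(x) = (0 + 0*4)/(228 - 265) = (0 + 0)/(-37) = 0*(-1/37) = 0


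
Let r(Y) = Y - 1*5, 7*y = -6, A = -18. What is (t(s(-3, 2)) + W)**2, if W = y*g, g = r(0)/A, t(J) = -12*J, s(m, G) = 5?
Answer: 1600225/441 ≈ 3628.6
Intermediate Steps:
y = -6/7 (y = (1/7)*(-6) = -6/7 ≈ -0.85714)
r(Y) = -5 + Y (r(Y) = Y - 5 = -5 + Y)
g = 5/18 (g = (-5 + 0)/(-18) = -5*(-1/18) = 5/18 ≈ 0.27778)
W = -5/21 (W = -6/7*5/18 = -5/21 ≈ -0.23810)
(t(s(-3, 2)) + W)**2 = (-12*5 - 5/21)**2 = (-60 - 5/21)**2 = (-1265/21)**2 = 1600225/441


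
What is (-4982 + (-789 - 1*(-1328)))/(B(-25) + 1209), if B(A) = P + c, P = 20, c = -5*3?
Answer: -4443/1214 ≈ -3.6598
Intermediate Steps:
c = -15
B(A) = 5 (B(A) = 20 - 15 = 5)
(-4982 + (-789 - 1*(-1328)))/(B(-25) + 1209) = (-4982 + (-789 - 1*(-1328)))/(5 + 1209) = (-4982 + (-789 + 1328))/1214 = (-4982 + 539)*(1/1214) = -4443*1/1214 = -4443/1214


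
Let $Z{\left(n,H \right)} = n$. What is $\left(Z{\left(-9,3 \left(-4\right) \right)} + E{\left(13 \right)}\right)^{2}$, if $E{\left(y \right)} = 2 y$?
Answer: $289$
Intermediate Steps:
$\left(Z{\left(-9,3 \left(-4\right) \right)} + E{\left(13 \right)}\right)^{2} = \left(-9 + 2 \cdot 13\right)^{2} = \left(-9 + 26\right)^{2} = 17^{2} = 289$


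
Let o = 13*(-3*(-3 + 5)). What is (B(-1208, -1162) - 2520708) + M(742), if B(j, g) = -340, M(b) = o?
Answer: -2521126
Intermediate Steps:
o = -78 (o = 13*(-3*2) = 13*(-6) = -78)
M(b) = -78
(B(-1208, -1162) - 2520708) + M(742) = (-340 - 2520708) - 78 = -2521048 - 78 = -2521126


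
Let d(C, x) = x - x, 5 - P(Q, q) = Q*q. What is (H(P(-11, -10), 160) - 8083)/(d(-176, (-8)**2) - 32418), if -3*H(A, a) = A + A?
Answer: 2671/10806 ≈ 0.24718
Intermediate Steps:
P(Q, q) = 5 - Q*q
H(A, a) = -2*A/3 (H(A, a) = -(A + A)/3 = -2*A/3)
d(C, x) = 0
(H(P(-11, -10), 160) - 8083)/(d(-176, (-8)**2) - 32418) = (-2*(5 - 1*(-11)*(-10))/3 - 8083)/(0 - 32418) = (-2*(5 - 110)/3 - 8083)/(-32418) = (-2/3*(-105) - 8083)*(-1/32418) = (70 - 8083)*(-1/32418) = -8013*(-1/32418) = 2671/10806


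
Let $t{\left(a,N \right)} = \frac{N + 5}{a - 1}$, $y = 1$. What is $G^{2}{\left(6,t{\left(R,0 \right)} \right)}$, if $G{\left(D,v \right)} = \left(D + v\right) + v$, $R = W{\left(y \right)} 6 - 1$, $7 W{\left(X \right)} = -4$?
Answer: $\frac{6241}{361} \approx 17.288$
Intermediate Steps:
$W{\left(X \right)} = - \frac{4}{7}$ ($W{\left(X \right)} = \frac{1}{7} \left(-4\right) = - \frac{4}{7}$)
$R = - \frac{31}{7}$ ($R = \left(- \frac{4}{7}\right) 6 - 1 = - \frac{24}{7} - 1 = - \frac{31}{7} \approx -4.4286$)
$t{\left(a,N \right)} = \frac{5 + N}{-1 + a}$
$G{\left(D,v \right)} = D + 2 v$
$G^{2}{\left(6,t{\left(R,0 \right)} \right)} = \left(6 + 2 \frac{5 + 0}{-1 - \frac{31}{7}}\right)^{2} = \left(6 + 2 \frac{1}{- \frac{38}{7}} \cdot 5\right)^{2} = \left(6 + 2 \left(\left(- \frac{7}{38}\right) 5\right)\right)^{2} = \left(6 + 2 \left(- \frac{35}{38}\right)\right)^{2} = \left(6 - \frac{35}{19}\right)^{2} = \left(\frac{79}{19}\right)^{2} = \frac{6241}{361}$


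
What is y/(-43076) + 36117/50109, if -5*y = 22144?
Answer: 740707763/899373035 ≈ 0.82358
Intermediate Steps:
y = -22144/5 (y = -⅕*22144 = -22144/5 ≈ -4428.8)
y/(-43076) + 36117/50109 = -22144/5/(-43076) + 36117/50109 = -22144/5*(-1/43076) + 36117*(1/50109) = 5536/53845 + 12039/16703 = 740707763/899373035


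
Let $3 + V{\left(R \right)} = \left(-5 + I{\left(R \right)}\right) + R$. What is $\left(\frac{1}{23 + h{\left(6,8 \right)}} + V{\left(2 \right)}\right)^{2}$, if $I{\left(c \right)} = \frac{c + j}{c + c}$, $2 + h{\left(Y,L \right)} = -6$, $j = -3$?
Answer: $\frac{137641}{3600} \approx 38.234$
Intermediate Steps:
$h{\left(Y,L \right)} = -8$ ($h{\left(Y,L \right)} = -2 - 6 = -8$)
$I{\left(c \right)} = \frac{-3 + c}{2 c}$ ($I{\left(c \right)} = \frac{c - 3}{c + c} = \frac{-3 + c}{2 c}$)
$V{\left(R \right)} = -8 + R + \frac{-3 + R}{2 R}$ ($V{\left(R \right)} = -3 - \left(5 - R - \frac{-3 + R}{2 R}\right) = -3 + \left(-5 + R + \frac{-3 + R}{2 R}\right) = -8 + R + \frac{-3 + R}{2 R}$)
$\left(\frac{1}{23 + h{\left(6,8 \right)}} + V{\left(2 \right)}\right)^{2} = \left(\frac{1}{23 - 8} - \left(\frac{11}{2} + \frac{3}{4}\right)\right)^{2} = \left(\frac{1}{15} - \frac{25}{4}\right)^{2} = \left(- \frac{371}{60}\right)^{2} = \frac{137641}{3600}$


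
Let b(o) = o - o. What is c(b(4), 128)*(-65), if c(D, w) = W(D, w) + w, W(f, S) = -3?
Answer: -8125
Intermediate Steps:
b(o) = 0
c(D, w) = -3 + w
c(b(4), 128)*(-65) = (-3 + 128)*(-65) = 125*(-65) = -8125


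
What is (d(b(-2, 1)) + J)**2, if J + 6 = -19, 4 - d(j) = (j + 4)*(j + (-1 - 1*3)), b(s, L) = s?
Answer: 81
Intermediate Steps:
d(j) = 4 - (-4 + j)*(4 + j) (d(j) = 4 - (j + 4)*(j + (-1 - 1*3)) = 4 - (4 + j)*(j + (-1 - 3)) = 4 - (4 + j)*(j - 4) = 4 - (4 + j)*(-4 + j) = 4 - (-4 + j)*(4 + j))
J = -25 (J = -6 - 19 = -25)
(d(b(-2, 1)) + J)**2 = ((20 - 1*(-2)**2) - 25)**2 = ((20 - 1*4) - 25)**2 = ((20 - 4) - 25)**2 = (16 - 25)**2 = (-9)**2 = 81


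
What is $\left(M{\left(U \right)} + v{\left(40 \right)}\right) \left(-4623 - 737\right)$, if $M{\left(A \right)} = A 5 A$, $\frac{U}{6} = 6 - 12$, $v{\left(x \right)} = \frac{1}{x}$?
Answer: $-34732934$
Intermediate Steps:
$U = -36$ ($U = 6 \left(6 - 12\right) = 6 \left(-6\right) = -36$)
$M{\left(A \right)} = 5 A^{2}$ ($M{\left(A \right)} = 5 A A = 5 A^{2}$)
$\left(M{\left(U \right)} + v{\left(40 \right)}\right) \left(-4623 - 737\right) = \left(5 \left(-36\right)^{2} + \frac{1}{40}\right) \left(-4623 - 737\right) = \left(5 \cdot 1296 + \frac{1}{40}\right) \left(-5360\right) = \left(6480 + \frac{1}{40}\right) \left(-5360\right) = \frac{259201}{40} \left(-5360\right) = -34732934$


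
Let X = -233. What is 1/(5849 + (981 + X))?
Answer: 1/6597 ≈ 0.00015158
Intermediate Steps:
1/(5849 + (981 + X)) = 1/(5849 + (981 - 233)) = 1/(5849 + 748) = 1/6597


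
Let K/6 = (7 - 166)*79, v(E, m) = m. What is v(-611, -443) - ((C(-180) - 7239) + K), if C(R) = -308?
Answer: 82470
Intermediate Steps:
K = -75366 (K = 6*((7 - 166)*79) = 6*(-159*79) = 6*(-12561) = -75366)
v(-611, -443) - ((C(-180) - 7239) + K) = -443 - ((-308 - 7239) - 75366) = -443 - (-7547 - 75366) = -443 - 1*(-82913) = -443 + 82913 = 82470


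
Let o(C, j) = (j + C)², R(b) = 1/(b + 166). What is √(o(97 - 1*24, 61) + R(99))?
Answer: 133*√71285/265 ≈ 134.00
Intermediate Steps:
R(b) = 1/(166 + b)
o(C, j) = (C + j)²
√(o(97 - 1*24, 61) + R(99)) = √(((97 - 1*24) + 61)² + 1/(166 + 99)) = √(((97 - 24) + 61)² + 1/265) = √((73 + 61)² + 1/265) = √(134² + 1/265) = √(17956 + 1/265) = √(4758341/265) = 133*√71285/265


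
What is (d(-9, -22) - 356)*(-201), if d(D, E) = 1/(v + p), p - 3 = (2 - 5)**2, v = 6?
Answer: 429269/6 ≈ 71545.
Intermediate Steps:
p = 12 (p = 3 + (2 - 5)**2 = 3 + (-3)**2 = 3 + 9 = 12)
d(D, E) = 1/18 (d(D, E) = 1/(6 + 12) = 1/18)
(d(-9, -22) - 356)*(-201) = (1/18 - 356)*(-201) = -6407/18*(-201) = 429269/6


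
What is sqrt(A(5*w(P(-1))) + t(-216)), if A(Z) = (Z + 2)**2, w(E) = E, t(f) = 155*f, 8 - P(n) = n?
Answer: I*sqrt(31271) ≈ 176.84*I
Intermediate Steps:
P(n) = 8 - n
A(Z) = (2 + Z)**2
sqrt(A(5*w(P(-1))) + t(-216)) = sqrt((2 + 5*(8 - 1*(-1)))**2 + 155*(-216)) = sqrt((2 + 5*(8 + 1))**2 - 33480) = sqrt((2 + 5*9)**2 - 33480) = sqrt((2 + 45)**2 - 33480) = sqrt(47**2 - 33480) = sqrt(2209 - 33480) = sqrt(-31271) = I*sqrt(31271)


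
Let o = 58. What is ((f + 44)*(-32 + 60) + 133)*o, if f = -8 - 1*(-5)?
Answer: 74298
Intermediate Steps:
f = -3 (f = -8 + 5 = -3)
((f + 44)*(-32 + 60) + 133)*o = ((-3 + 44)*(-32 + 60) + 133)*58 = (41*28 + 133)*58 = (1148 + 133)*58 = 1281*58 = 74298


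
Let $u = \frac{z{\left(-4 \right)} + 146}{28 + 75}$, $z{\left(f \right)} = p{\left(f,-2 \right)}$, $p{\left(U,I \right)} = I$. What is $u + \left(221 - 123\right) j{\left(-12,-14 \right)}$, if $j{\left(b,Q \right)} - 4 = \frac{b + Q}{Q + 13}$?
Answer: $\frac{302964}{103} \approx 2941.4$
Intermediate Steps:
$j{\left(b,Q \right)} = 4 + \frac{Q + b}{13 + Q}$ ($j{\left(b,Q \right)} = 4 + \frac{b + Q}{Q + 13} = 4 + \frac{Q + b}{13 + Q}$)
$z{\left(f \right)} = -2$
$u = \frac{144}{103}$ ($u = \frac{-2 + 146}{28 + 75} = \frac{144}{103} \approx 1.3981$)
$u + \left(221 - 123\right) j{\left(-12,-14 \right)} = \frac{144}{103} + \left(221 - 123\right) \frac{52 - 12 + 5 \left(-14\right)}{13 - 14} = \frac{144}{103} + \left(221 - 123\right) \frac{52 - 12 - 70}{-1} = \frac{144}{103} + 98 \left(\left(-1\right) \left(-30\right)\right) = \frac{144}{103} + 98 \cdot 30 = \frac{144}{103} + 2940 = \frac{302964}{103}$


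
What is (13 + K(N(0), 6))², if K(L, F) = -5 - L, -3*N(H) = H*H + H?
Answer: 64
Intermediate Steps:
N(H) = -H/3 - H²/3 (N(H) = -(H*H + H)/3 = -(H² + H)/3 = -(H + H²)/3 = -H/3 - H²/3)
(13 + K(N(0), 6))² = (13 + (-5 - (-1)*0*(1 + 0)/3))² = (13 + (-5 - (-1)*0/3))² = (13 + (-5 - 1*0))² = (13 + (-5 + 0))² = (13 - 5)² = 8² = 64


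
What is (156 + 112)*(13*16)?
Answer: 55744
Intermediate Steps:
(156 + 112)*(13*16) = 268*208 = 55744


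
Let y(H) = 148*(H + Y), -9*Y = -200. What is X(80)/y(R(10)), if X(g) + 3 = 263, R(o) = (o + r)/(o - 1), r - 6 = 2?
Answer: 585/8066 ≈ 0.072527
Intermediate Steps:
r = 8 (r = 6 + 2 = 8)
R(o) = (8 + o)/(-1 + o) (R(o) = (o + 8)/(o - 1) = (8 + o)/(-1 + o))
Y = 200/9 (Y = -⅑*(-200) = 200/9 ≈ 22.222)
X(g) = 260 (X(g) = -3 + 263 = 260)
y(H) = 29600/9 + 148*H (y(H) = 148*(H + 200/9) = 148*(200/9 + H) = 29600/9 + 148*H)
X(80)/y(R(10)) = 260/(29600/9 + 148*((8 + 10)/(-1 + 10))) = 260/(29600/9 + 148*(18/9)) = 260/(29600/9 + 148*((⅑)*18)) = 260/(29600/9 + 148*2) = 260/(29600/9 + 296) = 260/(32264/9) = 260*(9/32264) = 585/8066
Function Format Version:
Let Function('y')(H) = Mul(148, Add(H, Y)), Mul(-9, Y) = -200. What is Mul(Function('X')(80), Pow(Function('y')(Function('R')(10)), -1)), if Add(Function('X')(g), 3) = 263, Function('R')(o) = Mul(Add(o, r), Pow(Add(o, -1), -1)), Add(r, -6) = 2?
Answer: Rational(585, 8066) ≈ 0.072527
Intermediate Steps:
r = 8 (r = Add(6, 2) = 8)
Function('R')(o) = Mul(Pow(Add(-1, o), -1), Add(8, o)) (Function('R')(o) = Mul(Add(o, 8), Pow(Add(o, -1), -1)) = Mul(Add(8, o), Pow(Add(-1, o), -1)) = Mul(Pow(Add(-1, o), -1), Add(8, o)))
Y = Rational(200, 9) (Y = Mul(Rational(-1, 9), -200) = Rational(200, 9) ≈ 22.222)
Function('X')(g) = 260 (Function('X')(g) = Add(-3, 263) = 260)
Function('y')(H) = Add(Rational(29600, 9), Mul(148, H)) (Function('y')(H) = Mul(148, Add(H, Rational(200, 9))) = Mul(148, Add(Rational(200, 9), H)) = Add(Rational(29600, 9), Mul(148, H)))
Mul(Function('X')(80), Pow(Function('y')(Function('R')(10)), -1)) = Mul(260, Pow(Add(Rational(29600, 9), Mul(148, Mul(Pow(Add(-1, 10), -1), Add(8, 10)))), -1)) = Mul(260, Pow(Add(Rational(29600, 9), Mul(148, Mul(Pow(9, -1), 18))), -1)) = Mul(260, Pow(Add(Rational(29600, 9), Mul(148, Mul(Rational(1, 9), 18))), -1)) = Mul(260, Pow(Add(Rational(29600, 9), Mul(148, 2)), -1)) = Mul(260, Pow(Add(Rational(29600, 9), 296), -1)) = Mul(260, Pow(Rational(32264, 9), -1)) = Mul(260, Rational(9, 32264)) = Rational(585, 8066)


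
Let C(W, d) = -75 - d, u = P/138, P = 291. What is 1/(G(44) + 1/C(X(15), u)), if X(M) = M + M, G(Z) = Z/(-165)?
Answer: -53205/14878 ≈ -3.5761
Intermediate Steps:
G(Z) = -Z/165 (G(Z) = Z*(-1/165) = -Z/165)
X(M) = 2*M
u = 97/46 (u = 291/138 = 291*(1/138) = 97/46 ≈ 2.1087)
1/(G(44) + 1/C(X(15), u)) = 1/(-1/165*44 + 1/(-75 - 1*97/46)) = 1/(-4/15 + 1/(-75 - 97/46)) = 1/(-4/15 + 1/(-3547/46)) = 1/(-4/15 - 46/3547) = 1/(-14878/53205) = -53205/14878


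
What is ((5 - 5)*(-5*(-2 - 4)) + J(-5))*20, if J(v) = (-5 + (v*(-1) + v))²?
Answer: 500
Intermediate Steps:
J(v) = 25 (J(v) = (-5 + (-v + v))² = (-5 + 0)² = (-5)² = 25)
((5 - 5)*(-5*(-2 - 4)) + J(-5))*20 = ((5 - 5)*(-5*(-2 - 4)) + 25)*20 = (0*(-5*(-6)) + 25)*20 = (0*30 + 25)*20 = (0 + 25)*20 = 25*20 = 500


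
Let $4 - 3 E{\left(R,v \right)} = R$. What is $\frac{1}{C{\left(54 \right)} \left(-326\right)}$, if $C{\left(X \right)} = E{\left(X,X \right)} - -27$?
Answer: $- \frac{3}{10106} \approx -0.00029685$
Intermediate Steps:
$E{\left(R,v \right)} = \frac{4}{3} - \frac{R}{3}$
$C{\left(X \right)} = \frac{85}{3} - \frac{X}{3}$ ($C{\left(X \right)} = \left(\frac{4}{3} - \frac{X}{3}\right) - -27 = \left(\frac{4}{3} - \frac{X}{3}\right) + 27 = \frac{85}{3} - \frac{X}{3}$)
$\frac{1}{C{\left(54 \right)} \left(-326\right)} = \frac{1}{\left(\frac{85}{3} - 18\right) \left(-326\right)} = \frac{1}{\frac{31}{3} \left(-326\right)} = \frac{1}{- \frac{10106}{3}} = - \frac{3}{10106}$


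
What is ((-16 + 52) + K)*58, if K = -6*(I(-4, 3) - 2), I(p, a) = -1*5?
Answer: 4524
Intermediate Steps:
I(p, a) = -5
K = 42 (K = -6*(-5 - 2) = -6*(-7) = 42)
((-16 + 52) + K)*58 = ((-16 + 52) + 42)*58 = (36 + 42)*58 = 78*58 = 4524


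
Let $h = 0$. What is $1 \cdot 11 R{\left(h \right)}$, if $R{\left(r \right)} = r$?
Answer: $0$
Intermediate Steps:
$1 \cdot 11 R{\left(h \right)} = 1 \cdot 11 \cdot 0 = 11 \cdot 0 = 0$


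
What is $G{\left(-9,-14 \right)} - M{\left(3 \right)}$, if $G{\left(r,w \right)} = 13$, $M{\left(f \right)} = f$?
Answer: $10$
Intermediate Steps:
$G{\left(-9,-14 \right)} - M{\left(3 \right)} = 13 - 3 = 10$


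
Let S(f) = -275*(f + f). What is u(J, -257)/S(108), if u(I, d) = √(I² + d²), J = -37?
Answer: -√67418/59400 ≈ -0.0043712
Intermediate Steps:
S(f) = -550*f
u(J, -257)/S(108) = √((-37)² + (-257)²)/((-550*108)) = √(1369 + 66049)/(-59400) = √67418*(-1/59400) = -√67418/59400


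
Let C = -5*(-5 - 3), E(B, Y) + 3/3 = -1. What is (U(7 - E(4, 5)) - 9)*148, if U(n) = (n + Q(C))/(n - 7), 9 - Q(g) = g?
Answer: -2960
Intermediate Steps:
E(B, Y) = -2 (E(B, Y) = -1 - 1 = -2)
C = 40 (C = -5*(-8) = 40)
Q(g) = 9 - g
U(n) = (-31 + n)/(-7 + n) (U(n) = (n + (9 - 1*40))/(n - 7) = (n + (9 - 40))/(-7 + n) = (n - 31)/(-7 + n) = (-31 + n)/(-7 + n))
(U(7 - E(4, 5)) - 9)*148 = ((-31 + (7 - 1*(-2)))/(-7 + (7 - 1*(-2))) - 9)*148 = ((-31 + (7 + 2))/(-7 + (7 + 2)) - 9)*148 = ((-31 + 9)/(-7 + 9) - 9)*148 = (-22/2 - 9)*148 = ((½)*(-22) - 9)*148 = (-11 - 9)*148 = -20*148 = -2960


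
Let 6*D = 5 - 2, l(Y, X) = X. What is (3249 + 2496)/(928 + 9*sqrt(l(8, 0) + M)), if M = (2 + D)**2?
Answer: 11490/1901 ≈ 6.0442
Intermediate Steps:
D = 1/2 (D = (5 - 2)/6 = (1/6)*3 = 1/2 ≈ 0.50000)
M = 25/4 (M = (2 + 1/2)**2 = (5/2)**2 = 25/4 ≈ 6.2500)
(3249 + 2496)/(928 + 9*sqrt(l(8, 0) + M)) = (3249 + 2496)/(928 + 9*sqrt(0 + 25/4)) = 5745/(928 + 9*sqrt(25/4)) = 5745/(928 + 9*(5/2)) = 5745/(928 + 45/2) = 5745/(1901/2) = 5745*(2/1901) = 11490/1901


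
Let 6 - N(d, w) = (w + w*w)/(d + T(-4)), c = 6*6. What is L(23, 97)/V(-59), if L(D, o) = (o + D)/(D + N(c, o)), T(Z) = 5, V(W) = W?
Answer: 4920/490703 ≈ 0.010026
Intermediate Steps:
c = 36
N(d, w) = 6 - (w + w²)/(5 + d) (N(d, w) = 6 - (w + w*w)/(d + 5) = 6 - (w + w²)/(5 + d))
L(D, o) = (D + o)/(6 + D - o/41 - o²/41) (L(D, o) = (o + D)/(D + (30 - o - o² + 6*36)/(5 + 36)) = (D + o)/(D + (30 - o - o² + 216)/41) = (D + o)/(D + (246 - o - o²)/41) = (D + o)/(D + (6 - o/41 - o²/41)) = (D + o)/(6 + D - o/41 - o²/41))
L(23, 97)/V(-59) = (41*(23 + 97)/(246 - 1*97 - 1*97² + 41*23))/(-59) = (41*120/(246 - 97 - 1*9409 + 943))*(-1/59) = (41*120/(246 - 97 - 9409 + 943))*(-1/59) = (41*120/(-8317))*(-1/59) = (41*(-1/8317)*120)*(-1/59) = -4920/8317*(-1/59) = 4920/490703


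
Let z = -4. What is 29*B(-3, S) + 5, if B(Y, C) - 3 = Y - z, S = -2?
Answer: 121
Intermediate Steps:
B(Y, C) = 7 + Y (B(Y, C) = 3 + (Y - 1*(-4)) = 3 + (Y + 4) = 3 + (4 + Y) = 7 + Y)
29*B(-3, S) + 5 = 29*(7 - 3) + 5 = 29*4 + 5 = 116 + 5 = 121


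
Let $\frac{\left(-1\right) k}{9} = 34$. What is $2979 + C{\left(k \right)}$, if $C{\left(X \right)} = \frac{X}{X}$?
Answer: $2980$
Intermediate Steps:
$k = -306$ ($k = \left(-9\right) 34 = -306$)
$C{\left(X \right)} = 1$
$2979 + C{\left(k \right)} = 2979 + 1 = 2980$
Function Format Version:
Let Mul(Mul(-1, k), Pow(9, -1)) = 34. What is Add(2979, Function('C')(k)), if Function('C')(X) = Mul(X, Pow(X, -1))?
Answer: 2980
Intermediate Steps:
k = -306 (k = Mul(-9, 34) = -306)
Function('C')(X) = 1
Add(2979, Function('C')(k)) = Add(2979, 1) = 2980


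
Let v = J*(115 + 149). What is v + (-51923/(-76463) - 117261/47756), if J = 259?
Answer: 249673060613473/3651567028 ≈ 68374.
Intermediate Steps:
v = 68376 (v = 259*(115 + 149) = 259*264 = 68376)
v + (-51923/(-76463) - 117261/47756) = 68376 + (-51923/(-76463) - 117261/47756) = 68376 + (-51923*(-1/76463) - 117261*1/47756) = 68376 + (51923/76463 - 117261/47756) = 68376 - 6486493055/3651567028 = 249673060613473/3651567028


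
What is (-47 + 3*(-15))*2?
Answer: -184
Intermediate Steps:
(-47 + 3*(-15))*2 = (-47 - 45)*2 = -92*2 = -184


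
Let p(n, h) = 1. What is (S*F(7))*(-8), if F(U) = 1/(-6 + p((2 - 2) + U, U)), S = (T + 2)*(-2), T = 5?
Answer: -112/5 ≈ -22.400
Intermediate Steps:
S = -14 (S = (5 + 2)*(-2) = 7*(-2) = -14)
F(U) = -1/5 (F(U) = 1/(-6 + 1) = 1/(-5) = -1/5)
(S*F(7))*(-8) = -14*(-1/5)*(-8) = (14/5)*(-8) = -112/5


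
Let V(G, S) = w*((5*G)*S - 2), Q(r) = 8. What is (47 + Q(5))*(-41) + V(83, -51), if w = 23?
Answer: -489096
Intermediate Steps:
V(G, S) = -46 + 115*G*S (V(G, S) = 23*((5*G)*S - 2) = 23*(5*G*S - 2) = 23*(-2 + 5*G*S) = -46 + 115*G*S)
(47 + Q(5))*(-41) + V(83, -51) = (47 + 8)*(-41) + (-46 + 115*83*(-51)) = 55*(-41) + (-46 - 486795) = -2255 - 486841 = -489096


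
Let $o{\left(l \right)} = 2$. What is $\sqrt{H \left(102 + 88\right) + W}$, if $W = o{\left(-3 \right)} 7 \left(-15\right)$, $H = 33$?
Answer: $2 \sqrt{1515} \approx 77.846$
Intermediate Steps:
$W = -210$ ($W = 2 \cdot 7 \left(-15\right) = 14 \left(-15\right) = -210$)
$\sqrt{H \left(102 + 88\right) + W} = \sqrt{33 \left(102 + 88\right) - 210} = \sqrt{33 \cdot 190 - 210} = \sqrt{6270 - 210} = \sqrt{6060} = 2 \sqrt{1515}$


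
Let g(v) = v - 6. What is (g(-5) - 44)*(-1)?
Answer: 55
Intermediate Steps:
g(v) = -6 + v
(g(-5) - 44)*(-1) = ((-6 - 5) - 44)*(-1) = (-11 - 44)*(-1) = -55*(-1) = 55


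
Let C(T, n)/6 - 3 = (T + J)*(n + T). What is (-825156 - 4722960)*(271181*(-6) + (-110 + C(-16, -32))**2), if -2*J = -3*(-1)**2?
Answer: -83510075588520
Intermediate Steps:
J = 3/2 (J = -(-3)*(-1)**2/2 = -(-3)/2 = -1/2*(-3) = 3/2 ≈ 1.5000)
C(T, n) = 18 + 6*(3/2 + T)*(T + n) (C(T, n) = 18 + 6*((T + 3/2)*(n + T)) = 18 + 6*((3/2 + T)*(T + n)) = 18 + 6*(3/2 + T)*(T + n))
(-825156 - 4722960)*(271181*(-6) + (-110 + C(-16, -32))**2) = (-825156 - 4722960)*(271181*(-6) + (-110 + (18 + 6*(-16)**2 + 9*(-16) + 9*(-32) + 6*(-16)*(-32)))**2) = -5548116*(-1627086 + (-110 + (18 + 6*256 - 144 - 288 + 3072))**2) = -5548116*(-1627086 + (-110 + (18 + 1536 - 144 - 288 + 3072))**2) = -5548116*(-1627086 + (-110 + 4194)**2) = -5548116*(-1627086 + 4084**2) = -5548116*(-1627086 + 16679056) = -5548116*15051970 = -83510075588520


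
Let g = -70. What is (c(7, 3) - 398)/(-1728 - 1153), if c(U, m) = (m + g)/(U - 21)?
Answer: 5505/40334 ≈ 0.13649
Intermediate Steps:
c(U, m) = (-70 + m)/(-21 + U) (c(U, m) = (m - 70)/(U - 21) = (-70 + m)/(-21 + U))
(c(7, 3) - 398)/(-1728 - 1153) = ((-70 + 3)/(-21 + 7) - 398)/(-1728 - 1153) = (-67/(-14) - 398)/(-2881) = (-1/14*(-67) - 398)*(-1/2881) = (67/14 - 398)*(-1/2881) = -5505/14*(-1/2881) = 5505/40334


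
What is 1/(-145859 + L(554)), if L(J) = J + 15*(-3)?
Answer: -1/145350 ≈ -6.8799e-6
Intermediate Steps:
L(J) = -45 + J (L(J) = J - 45 = -45 + J)
1/(-145859 + L(554)) = 1/(-145859 + (-45 + 554)) = 1/(-145859 + 509) = 1/(-145350) = -1/145350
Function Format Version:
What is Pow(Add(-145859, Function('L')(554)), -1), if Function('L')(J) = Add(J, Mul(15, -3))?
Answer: Rational(-1, 145350) ≈ -6.8799e-6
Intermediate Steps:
Function('L')(J) = Add(-45, J) (Function('L')(J) = Add(J, -45) = Add(-45, J))
Pow(Add(-145859, Function('L')(554)), -1) = Pow(Add(-145859, Add(-45, 554)), -1) = Pow(Add(-145859, 509), -1) = Pow(-145350, -1) = Rational(-1, 145350)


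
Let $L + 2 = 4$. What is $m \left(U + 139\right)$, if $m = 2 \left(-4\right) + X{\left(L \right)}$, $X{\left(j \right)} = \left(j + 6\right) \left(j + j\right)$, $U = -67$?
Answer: $1728$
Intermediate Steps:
$L = 2$ ($L = -2 + 4 = 2$)
$X{\left(j \right)} = 2 j \left(6 + j\right)$ ($X{\left(j \right)} = \left(6 + j\right) 2 j = 2 j \left(6 + j\right)$)
$m = 24$ ($m = 2 \left(-4\right) + 2 \cdot 2 \left(6 + 2\right) = -8 + 2 \cdot 2 \cdot 8 = -8 + 32 = 24$)
$m \left(U + 139\right) = 24 \left(-67 + 139\right) = 24 \cdot 72 = 1728$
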